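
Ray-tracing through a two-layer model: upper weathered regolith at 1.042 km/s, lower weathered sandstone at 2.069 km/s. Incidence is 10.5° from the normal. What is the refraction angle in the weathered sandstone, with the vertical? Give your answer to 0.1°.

Snell's law: sin θ₂ = (V₂/V₁)·sin θ₁ = (2.069/1.042)·sin 10.5° = 0.3618.
θ₂ = arcsin 0.3618 = 21.21° from the normal.

21.2°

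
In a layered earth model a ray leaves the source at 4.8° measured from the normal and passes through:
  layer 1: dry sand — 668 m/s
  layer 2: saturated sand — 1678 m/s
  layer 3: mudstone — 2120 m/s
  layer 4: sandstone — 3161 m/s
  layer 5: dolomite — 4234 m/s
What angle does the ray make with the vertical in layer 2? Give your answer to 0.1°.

Snell's law across each interface conserves sin θ / V, so sin θ_2 = V_2·sin θ₁/V₁.
sin θ_2 = 1678 × sin 4.8° / 668 = 0.2102.
θ_2 = 12.13° from the vertical.

12.1°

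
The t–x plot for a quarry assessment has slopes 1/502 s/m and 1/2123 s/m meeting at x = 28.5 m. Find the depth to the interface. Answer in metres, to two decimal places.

11.20 m

h = (x_cross/2)·√((V₂−V₁)/(V₂+V₁)).
(V₂−V₁)/(V₂+V₁) = (2123−502)/(2123+502) = 0.6175; √ = 0.7858.
h = (28.5/2)·0.7858 = 11.20 m.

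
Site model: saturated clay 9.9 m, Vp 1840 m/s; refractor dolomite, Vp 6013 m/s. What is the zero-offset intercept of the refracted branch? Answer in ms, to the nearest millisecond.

10 ms

θ_c = arcsin(V₁/V₂) = arcsin(1840/6013) = 17.82°; cos θ_c = 0.9520.
tᵢ = 2h·cos θ_c / V₁ = 2·9.9·0.9520 / 1840 = 0.01024 s.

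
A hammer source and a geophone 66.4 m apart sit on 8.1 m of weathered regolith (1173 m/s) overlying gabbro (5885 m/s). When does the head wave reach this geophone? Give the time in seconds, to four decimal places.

t = x/V₂ + 2h·√(V₂²−V₁²)/(V₁V₂).
√(V₂²−V₁²) = √(5885²−1173²) = 5766.9 m/s; delay term = 2·8.1·5766.9/(1173·5885) = 0.01353 s.
t = 66.4/5885 + 0.01353 = 0.02482 s.

0.0248 s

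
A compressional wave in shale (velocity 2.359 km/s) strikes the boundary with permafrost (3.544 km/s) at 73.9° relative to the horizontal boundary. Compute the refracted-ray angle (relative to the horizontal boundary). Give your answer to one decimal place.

65.4°

Angle from the normal: 90° − 73.9° = 16.1°.
Snell's law: sin θ₂ = (V₂/V₁)·sin θ₁ = (3.544/2.359)·sin 16.1° = 0.4166.
θ₂ = arcsin 0.4166 = 24.62° from the normal.
From the interface: 90° − 24.62° = 65.38°.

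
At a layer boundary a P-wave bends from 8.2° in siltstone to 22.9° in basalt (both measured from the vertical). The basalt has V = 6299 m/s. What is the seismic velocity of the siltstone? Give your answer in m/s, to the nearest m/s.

2309 m/s

sin 8.2° = 0.1426; sin 22.9° = 0.3891.
V₁ = V₂·(sin θ₁/sin θ₂) = 6299·(0.1426/0.3891) = 2308.83 m/s.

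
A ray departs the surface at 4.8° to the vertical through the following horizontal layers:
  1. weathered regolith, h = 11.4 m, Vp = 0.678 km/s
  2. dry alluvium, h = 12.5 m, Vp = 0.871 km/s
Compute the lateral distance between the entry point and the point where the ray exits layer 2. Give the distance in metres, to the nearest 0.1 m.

2.3 m

Apply Snell's law at each interface; in layer i the horizontal offset is hᵢ·tan θᵢ.
Layer 1: θ = 4.80°; offset = 11.4·tan 4.80° = 0.957 m.
Layer 2: sin θ = 0.871·sin 4.8°/0.678 = 0.1075, θ = 6.17°; offset = 12.5·tan 6.17° = 1.352 m.
Summing the layer offsets gives 2.309 m.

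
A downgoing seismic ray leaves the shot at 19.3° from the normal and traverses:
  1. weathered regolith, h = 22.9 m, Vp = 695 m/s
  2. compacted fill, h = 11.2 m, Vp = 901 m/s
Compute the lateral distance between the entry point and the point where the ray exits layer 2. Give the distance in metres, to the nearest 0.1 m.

13.3 m

Apply Snell's law at each interface; in layer i the horizontal offset is hᵢ·tan θᵢ.
Layer 1: θ = 19.30°; offset = 22.9·tan 19.30° = 8.019 m.
Layer 2: sin θ = 901·sin 19.3°/695 = 0.4285, θ = 25.37°; offset = 11.2·tan 25.37° = 5.311 m.
Σ offsets = 13.331 m.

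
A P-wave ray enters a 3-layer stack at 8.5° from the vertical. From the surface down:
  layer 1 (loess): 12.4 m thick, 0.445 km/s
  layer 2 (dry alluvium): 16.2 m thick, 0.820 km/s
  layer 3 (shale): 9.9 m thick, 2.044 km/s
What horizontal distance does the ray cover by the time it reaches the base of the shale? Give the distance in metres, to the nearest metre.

Apply Snell's law at each interface; in layer i the horizontal offset is hᵢ·tan θᵢ.
Layer 1: θ = 8.50°; offset = 12.4·tan 8.50° = 1.853 m.
Layer 2: sin θ = 0.820·sin 8.5°/0.445 = 0.2724, θ = 15.81°; offset = 16.2·tan 15.81° = 4.586 m.
Layer 3: sin θ = 2.044·sin 8.5°/0.445 = 0.6789, θ = 42.76°; offset = 9.9·tan 42.76° = 9.155 m.
Summing the layer offsets gives 15.594 m.

16 m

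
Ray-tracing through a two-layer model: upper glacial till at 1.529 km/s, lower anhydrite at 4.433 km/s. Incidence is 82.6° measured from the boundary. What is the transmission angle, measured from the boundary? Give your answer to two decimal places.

Angle from the normal: 90° − 82.6° = 7.4°.
Snell's law: sin θ₂ = (V₂/V₁)·sin θ₁ = (4.433/1.529)·sin 7.4° = 0.3734.
θ₂ = sin⁻¹(0.3734) = 21.93° (from vertical).
From the interface: 90° − 21.93° = 68.07°.

68.07°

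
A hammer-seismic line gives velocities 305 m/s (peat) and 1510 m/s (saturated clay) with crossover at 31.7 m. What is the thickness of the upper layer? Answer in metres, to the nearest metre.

h = (x_cross/2)·√((V₂−V₁)/(V₂+V₁)).
(V₂−V₁)/(V₂+V₁) = (1510−305)/(1510+305) = 0.6639; √ = 0.8148.
h = (31.7/2)·0.8148 = 12.91 m.

13 m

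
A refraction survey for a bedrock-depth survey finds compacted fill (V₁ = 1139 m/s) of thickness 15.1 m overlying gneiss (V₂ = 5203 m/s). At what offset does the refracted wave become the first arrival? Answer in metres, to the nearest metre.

θ_c = arcsin(1139/5203) = 12.65°, so cos θ_c = 0.9757 and tᵢ = 2h cos θ_c/V₁ = 0.0259 s.
At crossover x/V₁ = x/V₂ + tᵢ ⇒ x = tᵢ/(1/V₁ − 1/V₂) = 0.02587/(8.7796e-04 − 1.9220e-04) = 37.73 m.

38 m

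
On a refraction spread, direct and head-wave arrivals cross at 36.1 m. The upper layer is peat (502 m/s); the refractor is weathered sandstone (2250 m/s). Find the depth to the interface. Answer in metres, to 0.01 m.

14.39 m

x_cross = 2h·√((V₂+V₁)/(V₂−V₁)) → h = x_cross / (2·√((V₂+V₁)/(V₂−V₁))).
√((V₂+V₁)/(V₂−V₁)) = √((2250+502)/(2250−502)) = 1.2547.
h = 36.1 / (2·1.2547) = 14.39 m.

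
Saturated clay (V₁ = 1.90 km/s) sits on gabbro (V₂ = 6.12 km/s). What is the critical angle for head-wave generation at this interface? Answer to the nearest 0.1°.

At critical incidence the refracted ray runs along the interface (θ₂ = 90°), so sin θ_c = V₁/V₂.
θ_c = arcsin(1.90/6.12) = arcsin 0.3105 = 18.09°.

18.1°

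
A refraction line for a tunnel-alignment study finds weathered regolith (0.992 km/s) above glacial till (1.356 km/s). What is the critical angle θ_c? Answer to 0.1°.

At critical incidence the refracted ray runs along the interface (θ₂ = 90°), so sin θ_c = V₁/V₂.
θ_c = arcsin(0.992/1.356) = arcsin 0.7316 = 47.02°.

47.0°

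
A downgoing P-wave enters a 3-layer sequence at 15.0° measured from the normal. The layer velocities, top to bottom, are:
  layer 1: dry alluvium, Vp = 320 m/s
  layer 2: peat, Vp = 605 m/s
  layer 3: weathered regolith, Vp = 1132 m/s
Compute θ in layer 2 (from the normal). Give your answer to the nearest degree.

Ray parameter p = sin 15.0° / 320 = 8.0881e-04 s/m.
sin θ_2 = p·V_2 = 8.0881e-04 × 605 = 0.4893.
θ_2 = 29.30° from the vertical.

29°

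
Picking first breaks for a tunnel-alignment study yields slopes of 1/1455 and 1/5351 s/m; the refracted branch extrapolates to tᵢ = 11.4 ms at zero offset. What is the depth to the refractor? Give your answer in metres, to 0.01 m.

8.62 m

h = tᵢ·V₁·V₂ / (2·√(V₂²−V₁²)).
√(V₂²−V₁²) = √(5351² − 1455²) = 5149.4 m/s.
h = 0.0114 s × 1455 × 5351 / (2 × 5149.4) = 8.62 m.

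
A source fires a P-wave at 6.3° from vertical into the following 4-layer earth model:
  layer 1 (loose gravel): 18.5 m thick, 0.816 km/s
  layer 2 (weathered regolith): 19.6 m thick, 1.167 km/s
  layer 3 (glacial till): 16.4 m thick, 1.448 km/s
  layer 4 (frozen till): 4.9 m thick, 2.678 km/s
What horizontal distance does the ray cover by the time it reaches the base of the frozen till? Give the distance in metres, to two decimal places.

p = sin θ₁/V₁ = sin 6.3°/0.816 = 1.3448e-01 s/km is conserved through the stack.
Layer 1: θ = 6.30°; offset = 18.5·tan 6.30° = 2.0424 m.
Layer 2: sin θ = p·1.167 = 0.1569 → θ = 9.03°; offset = 19.6·tan 9.03° = 3.1145 m.
Layer 3: sin θ = p·1.448 = 0.1947 → θ = 11.23°; offset = 16.4·tan 11.23° = 3.2558 m.
Layer 4: sin θ = p·2.678 = 0.3601 → θ = 21.11°; offset = 4.9·tan 21.11° = 1.8916 m.
Total horizontal offset = 10.3043 m.

10.30 m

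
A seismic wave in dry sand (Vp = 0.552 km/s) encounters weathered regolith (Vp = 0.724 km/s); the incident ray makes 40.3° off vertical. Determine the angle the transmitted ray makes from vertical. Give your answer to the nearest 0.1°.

58.0°

Snell's law: sin θ₂ = (V₂/V₁)·sin θ₁ = (0.724/0.552)·sin 40.3° = 0.8483.
θ₂ = arcsin 0.8483 = 58.03° from the normal.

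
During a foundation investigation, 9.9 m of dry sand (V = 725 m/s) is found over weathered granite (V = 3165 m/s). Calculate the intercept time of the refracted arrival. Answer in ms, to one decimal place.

26.6 ms

θ_c = arcsin(V₁/V₂) = arcsin(725/3165) = 13.24°; cos θ_c = 0.9734.
tᵢ = 2h·cos θ_c / V₁ = 2·9.9·0.9734 / 725 = 0.02658 s.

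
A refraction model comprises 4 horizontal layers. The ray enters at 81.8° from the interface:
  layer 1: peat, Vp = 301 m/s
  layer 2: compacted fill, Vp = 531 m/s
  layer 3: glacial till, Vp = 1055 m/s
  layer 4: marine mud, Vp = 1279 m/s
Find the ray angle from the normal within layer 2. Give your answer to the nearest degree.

From the normal: θ₁ = 90° − 81.8° = 8.2°.
Snell's law across each interface conserves sin θ / V, so sin θ_2 = V_2·sin θ₁/V₁.
sin θ_2 = 531 × sin 8.2° / 301 = 0.2516.
θ_2 = arcsin 0.2516 = 14.57°.

15°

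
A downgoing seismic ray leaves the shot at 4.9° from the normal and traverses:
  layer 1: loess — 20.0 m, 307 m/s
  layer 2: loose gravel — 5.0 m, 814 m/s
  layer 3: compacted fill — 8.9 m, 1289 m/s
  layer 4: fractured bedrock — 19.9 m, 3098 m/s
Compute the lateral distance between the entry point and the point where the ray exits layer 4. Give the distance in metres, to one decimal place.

40.1 m

Ray parameter p = sin 4.9° / 307 m/s = 2.7823e-04 s/m.
Layer 1: θ = 4.90°; offset = 20.0·tan 4.90° = 1.715 m.
Layer 2: sin θ = p·814 = 0.2265 → θ = 13.09°; offset = 5.0·tan 13.09° = 1.163 m.
Layer 3: sin θ = p·1289 = 0.3586 → θ = 21.02°; offset = 8.9·tan 21.02° = 3.419 m.
Layer 4: sin θ = p·3098 = 0.8620 → θ = 59.54°; offset = 19.9·tan 59.54° = 33.834 m.
Summing the layer offsets gives 40.130 m.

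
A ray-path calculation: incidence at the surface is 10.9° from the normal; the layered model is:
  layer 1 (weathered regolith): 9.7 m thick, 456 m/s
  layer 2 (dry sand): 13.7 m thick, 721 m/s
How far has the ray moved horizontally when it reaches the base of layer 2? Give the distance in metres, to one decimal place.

6.2 m

Apply Snell's law at each interface; in layer i the horizontal offset is hᵢ·tan θᵢ.
Layer 1: θ = 10.90°; offset = 9.7·tan 10.90° = 1.868 m.
Layer 2: sin θ = 721·sin 10.9°/456 = 0.2990, θ = 17.40°; offset = 13.7·tan 17.40° = 4.292 m.
Σ offsets = 6.160 m.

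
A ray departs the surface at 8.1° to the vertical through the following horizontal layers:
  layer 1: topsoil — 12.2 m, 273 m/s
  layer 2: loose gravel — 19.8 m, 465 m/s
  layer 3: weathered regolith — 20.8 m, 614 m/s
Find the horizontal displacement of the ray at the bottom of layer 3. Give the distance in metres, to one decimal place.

p = sin θ₁/V₁ = sin 8.1°/273 = 5.1612e-04 s/m is conserved through the stack.
Layer 1: θ = 8.10°; offset = 12.2·tan 8.10° = 1.736 m.
Layer 2: sin θ = p·465 = 0.2400 → θ = 13.89°; offset = 19.8·tan 13.89° = 4.895 m.
Layer 3: sin θ = p·614 = 0.3169 → θ = 18.48°; offset = 20.8·tan 18.48° = 6.950 m.
Summing the layer offsets gives 13.581 m.

13.6 m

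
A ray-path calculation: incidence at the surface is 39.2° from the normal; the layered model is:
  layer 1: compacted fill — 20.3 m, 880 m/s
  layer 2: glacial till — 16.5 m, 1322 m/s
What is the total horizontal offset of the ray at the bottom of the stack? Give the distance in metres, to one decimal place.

66.5 m

Apply Snell's law at each interface; in layer i the horizontal offset is hᵢ·tan θᵢ.
Layer 1: θ = 39.20°; offset = 20.3·tan 39.20° = 16.556 m.
Layer 2: sin θ = 1322·sin 39.2°/880 = 0.9495, θ = 71.71°; offset = 16.5·tan 71.71° = 49.921 m.
Summing the layer offsets gives 66.477 m.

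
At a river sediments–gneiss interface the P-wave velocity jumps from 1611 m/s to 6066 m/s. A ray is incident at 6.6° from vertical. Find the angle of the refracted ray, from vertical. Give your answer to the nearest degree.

sin θ₁/V₁ = sin θ₂/V₂ ⇒ sin θ₂ = 6066·sin 6.6°/1611 = 6066·0.1149/1611 = 0.4328.
θ₂ = sin⁻¹(0.4328) = 25.64° (from vertical).

26°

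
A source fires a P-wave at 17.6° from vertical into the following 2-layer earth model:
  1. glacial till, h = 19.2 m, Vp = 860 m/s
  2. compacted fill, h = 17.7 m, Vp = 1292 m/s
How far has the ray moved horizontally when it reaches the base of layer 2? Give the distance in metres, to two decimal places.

15.12 m

Ray parameter p = sin 17.6° / 860 m/s = 3.5159e-04 s/m.
Layer 1: θ = 17.60°; offset = 19.2·tan 17.60° = 6.0906 m.
Layer 2: sin θ = p·1292 = 0.4543 → θ = 27.02°; offset = 17.7·tan 27.02° = 9.0253 m.
Summing the layer offsets gives 15.1159 m.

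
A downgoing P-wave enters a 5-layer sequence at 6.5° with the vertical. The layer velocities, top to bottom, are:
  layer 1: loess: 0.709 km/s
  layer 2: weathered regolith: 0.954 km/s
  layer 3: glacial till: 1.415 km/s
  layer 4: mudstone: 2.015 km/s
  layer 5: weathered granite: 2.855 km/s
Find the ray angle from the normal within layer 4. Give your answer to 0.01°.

Ray parameter p = sin 6.5° / 0.709 = 1.5967e-01 s/km.
sin θ_4 = p·V_4 = 1.5967e-01 × 2.015 = 0.3217.
θ_4 = arcsin 0.3217 = 18.77°.

18.77°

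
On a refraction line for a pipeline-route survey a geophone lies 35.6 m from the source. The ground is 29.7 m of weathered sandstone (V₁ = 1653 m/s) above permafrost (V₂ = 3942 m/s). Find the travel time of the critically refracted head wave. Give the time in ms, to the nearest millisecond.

42 ms

t = x/V₂ + 2h·√(V₂²−V₁²)/(V₁V₂).
√(V₂²−V₁²) = √(3942²−1653²) = 3578.7 m/s; delay term = 2·29.7·3578.7/(1653·3942) = 0.03262 s.
t = 35.6/3942 + 0.03262 = 0.04165 s.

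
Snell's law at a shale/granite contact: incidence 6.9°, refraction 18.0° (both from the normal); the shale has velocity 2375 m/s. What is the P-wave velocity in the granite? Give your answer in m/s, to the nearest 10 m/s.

sin 6.9° = 0.1201; sin 18.0° = 0.3090.
V₂ = V₁·(sin θ₂/sin θ₁) = 2375·(0.3090/0.1201) = 6109.00 m/s.

6110 m/s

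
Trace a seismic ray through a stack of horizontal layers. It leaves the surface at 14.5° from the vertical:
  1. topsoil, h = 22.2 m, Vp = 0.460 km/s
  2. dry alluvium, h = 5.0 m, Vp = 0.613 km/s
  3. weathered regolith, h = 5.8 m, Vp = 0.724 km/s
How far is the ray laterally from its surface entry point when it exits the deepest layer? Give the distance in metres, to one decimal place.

p = sin θ₁/V₁ = sin 14.5°/0.460 = 5.4430e-01 s/km is conserved through the stack.
Layer 1: θ = 14.50°; offset = 22.2·tan 14.50° = 5.741 m.
Layer 2: sin θ = p·0.613 = 0.3337 → θ = 19.49°; offset = 5.0·tan 19.49° = 1.770 m.
Layer 3: sin θ = p·0.724 = 0.3941 → θ = 23.21°; offset = 5.8·tan 23.21° = 2.487 m.
Total horizontal offset = 9.998 m.

10.0 m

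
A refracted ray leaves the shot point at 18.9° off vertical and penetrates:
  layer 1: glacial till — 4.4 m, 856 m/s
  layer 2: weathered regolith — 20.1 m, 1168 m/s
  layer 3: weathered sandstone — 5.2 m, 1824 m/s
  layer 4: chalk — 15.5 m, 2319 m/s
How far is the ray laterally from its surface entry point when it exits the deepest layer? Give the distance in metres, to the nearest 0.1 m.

Ray parameter p = sin 18.9° / 856 m/s = 3.7841e-04 s/m.
Layer 1: θ = 18.90°; offset = 4.4·tan 18.90° = 1.506 m.
Layer 2: sin θ = p·1168 = 0.4420 → θ = 26.23°; offset = 20.1·tan 26.23° = 9.904 m.
Layer 3: sin θ = p·1824 = 0.6902 → θ = 43.65°; offset = 5.2·tan 43.65° = 4.960 m.
Layer 4: sin θ = p·2319 = 0.8775 → θ = 61.35°; offset = 15.5·tan 61.35° = 28.365 m.
Total horizontal offset = 44.735 m.

44.7 m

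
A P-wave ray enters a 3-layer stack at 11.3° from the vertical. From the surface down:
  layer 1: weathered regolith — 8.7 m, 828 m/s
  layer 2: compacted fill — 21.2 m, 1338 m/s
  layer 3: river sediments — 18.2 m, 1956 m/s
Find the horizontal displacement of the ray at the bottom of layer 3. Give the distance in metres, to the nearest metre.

18 m

Ray parameter p = sin 11.3° / 828 m/s = 2.3665e-04 s/m.
Layer 1: θ = 11.30°; offset = 8.7·tan 11.30° = 1.738 m.
Layer 2: sin θ = p·1338 = 0.3166 → θ = 18.46°; offset = 21.2·tan 18.46° = 7.077 m.
Layer 3: sin θ = p·1956 = 0.4629 → θ = 27.57°; offset = 18.2·tan 27.57° = 9.504 m.
Summing the layer offsets gives 18.319 m.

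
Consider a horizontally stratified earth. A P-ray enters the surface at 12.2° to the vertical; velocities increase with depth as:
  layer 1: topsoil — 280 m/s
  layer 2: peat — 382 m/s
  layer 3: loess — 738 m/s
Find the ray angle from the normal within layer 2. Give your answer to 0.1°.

Snell's law across each interface conserves sin θ / V, so sin θ_2 = V_2·sin θ₁/V₁.
sin θ_2 = 382 × sin 12.2° / 280 = 0.2883.
θ_2 = arcsin 0.2883 = 16.76°.

16.8°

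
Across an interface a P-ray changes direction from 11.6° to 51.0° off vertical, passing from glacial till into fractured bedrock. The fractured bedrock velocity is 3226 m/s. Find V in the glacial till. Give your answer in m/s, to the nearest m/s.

835 m/s

sin 11.6° = 0.2011; sin 51.0° = 0.7771.
V₁ = V₂·(sin θ₁/sin θ₂) = 3226·(0.2011/0.7771) = 834.69 m/s.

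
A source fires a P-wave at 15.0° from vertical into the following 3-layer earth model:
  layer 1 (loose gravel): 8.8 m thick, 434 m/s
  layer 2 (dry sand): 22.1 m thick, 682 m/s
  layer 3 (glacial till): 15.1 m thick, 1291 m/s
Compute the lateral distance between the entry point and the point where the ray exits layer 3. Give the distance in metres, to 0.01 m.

Apply Snell's law at each interface; in layer i the horizontal offset is hᵢ·tan θᵢ.
Layer 1: θ = 15.00°; offset = 8.8·tan 15.00° = 2.3580 m.
Layer 2: sin θ = 682·sin 15.0°/434 = 0.4067, θ = 24.00°; offset = 22.1·tan 24.00° = 9.8389 m.
Layer 3: sin θ = 1291·sin 15.0°/434 = 0.7699, θ = 50.34°; offset = 15.1·tan 50.34° = 18.2169 m.
Total horizontal offset = 30.4138 m.

30.41 m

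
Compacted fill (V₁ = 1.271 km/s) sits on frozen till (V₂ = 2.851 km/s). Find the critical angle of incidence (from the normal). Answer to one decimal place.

At critical incidence the refracted ray runs along the interface (θ₂ = 90°), so sin θ_c = V₁/V₂.
θ_c = arcsin(1.271/2.851) = arcsin 0.4458 = 26.48°.

26.5°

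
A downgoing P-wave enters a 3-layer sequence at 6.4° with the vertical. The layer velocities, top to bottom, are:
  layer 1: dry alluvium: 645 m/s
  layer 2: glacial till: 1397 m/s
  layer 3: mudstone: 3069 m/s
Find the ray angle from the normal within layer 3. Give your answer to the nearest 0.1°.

Ray parameter p = sin 6.4° / 645 = 1.7282e-04 s/m.
sin θ_3 = p·V_3 = 1.7282e-04 × 3069 = 0.5304.
θ_3 = 32.03° from the vertical.

32.0°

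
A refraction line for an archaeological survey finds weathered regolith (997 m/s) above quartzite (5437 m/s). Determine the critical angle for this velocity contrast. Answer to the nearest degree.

11°

At critical incidence the refracted ray runs along the interface (θ₂ = 90°), so sin θ_c = V₁/V₂.
θ_c = arcsin(997/5437) = arcsin 0.1834 = 10.57°.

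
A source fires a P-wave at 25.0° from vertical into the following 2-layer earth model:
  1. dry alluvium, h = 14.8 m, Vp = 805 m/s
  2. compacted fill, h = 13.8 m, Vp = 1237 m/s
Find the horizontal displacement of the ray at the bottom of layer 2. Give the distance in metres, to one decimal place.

Apply Snell's law at each interface; in layer i the horizontal offset is hᵢ·tan θᵢ.
Layer 1: θ = 25.00°; offset = 14.8·tan 25.00° = 6.901 m.
Layer 2: sin θ = 1237·sin 25.0°/805 = 0.6494, θ = 40.50°; offset = 13.8·tan 40.50° = 11.785 m.
Total horizontal offset = 18.687 m.

18.7 m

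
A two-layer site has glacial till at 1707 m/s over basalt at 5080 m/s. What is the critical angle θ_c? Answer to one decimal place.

At critical incidence the refracted ray runs along the interface (θ₂ = 90°), so sin θ_c = V₁/V₂.
θ_c = arcsin(1707/5080) = arcsin 0.3360 = 19.63°.

19.6°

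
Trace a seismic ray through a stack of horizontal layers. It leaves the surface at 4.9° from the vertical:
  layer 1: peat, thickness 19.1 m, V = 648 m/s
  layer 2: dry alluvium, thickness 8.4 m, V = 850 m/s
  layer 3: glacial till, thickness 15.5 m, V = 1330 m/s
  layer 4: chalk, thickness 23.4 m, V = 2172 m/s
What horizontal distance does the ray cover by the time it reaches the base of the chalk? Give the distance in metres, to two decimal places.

p = sin θ₁/V₁ = sin 4.9°/648 = 1.3182e-04 s/m is conserved through the stack.
Layer 1: θ = 4.90°; offset = 19.1·tan 4.90° = 1.6374 m.
Layer 2: sin θ = p·850 = 0.1120 → θ = 6.43°; offset = 8.4·tan 6.43° = 0.9471 m.
Layer 3: sin θ = p·1330 = 0.1753 → θ = 10.10°; offset = 15.5·tan 10.10° = 2.7601 m.
Layer 4: sin θ = p·2172 = 0.2863 → θ = 16.64°; offset = 23.4·tan 16.64° = 6.9922 m.
Σ offsets = 12.3370 m.

12.34 m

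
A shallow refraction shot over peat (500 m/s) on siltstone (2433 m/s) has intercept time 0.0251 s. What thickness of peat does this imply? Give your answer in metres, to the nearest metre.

6 m

h = tᵢ·V₁·V₂ / (2·√(V₂²−V₁²)).
√(V₂²−V₁²) = √(2433² − 500²) = 2381.1 m/s.
h = 0.0251 s × 500 × 2433 / (2 × 2381.1) = 6.41 m.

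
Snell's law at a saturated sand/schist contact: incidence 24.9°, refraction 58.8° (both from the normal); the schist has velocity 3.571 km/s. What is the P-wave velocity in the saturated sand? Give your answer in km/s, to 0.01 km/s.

1.76 km/s

Snell's law: sin 24.9°/V₁ = sin 58.8°/V₂.
V₁ = V₂·sin 24.9°/sin 58.8° = 3.571 × 0.4922 = 1.76 km/s.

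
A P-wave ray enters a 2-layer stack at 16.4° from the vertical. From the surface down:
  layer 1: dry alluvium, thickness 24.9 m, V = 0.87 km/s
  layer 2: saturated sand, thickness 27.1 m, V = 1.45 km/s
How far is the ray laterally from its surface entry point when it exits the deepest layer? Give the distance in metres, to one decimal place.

Ray parameter p = sin 16.4° / 0.87 km/s = 3.2453e-01 s/km.
Layer 1: θ = 16.40°; offset = 24.9·tan 16.40° = 7.328 m.
Layer 2: sin θ = p·1.45 = 0.4706 → θ = 28.07°; offset = 27.1·tan 28.07° = 14.453 m.
Total horizontal offset = 21.781 m.

21.8 m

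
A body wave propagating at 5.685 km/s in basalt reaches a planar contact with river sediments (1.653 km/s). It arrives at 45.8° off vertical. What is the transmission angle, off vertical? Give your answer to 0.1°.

sin θ₁/V₁ = sin θ₂/V₂ ⇒ sin θ₂ = 1.653·sin 45.8°/5.685 = 1.653·0.7169/5.685 = 0.2085.
θ₂ = arcsin 0.2085 = 12.03° from the normal.

12.0°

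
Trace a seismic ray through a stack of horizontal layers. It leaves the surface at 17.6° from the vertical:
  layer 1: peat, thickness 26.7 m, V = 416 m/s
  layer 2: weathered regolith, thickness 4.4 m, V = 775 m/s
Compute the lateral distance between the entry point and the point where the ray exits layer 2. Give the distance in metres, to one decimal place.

Apply Snell's law at each interface; in layer i the horizontal offset is hᵢ·tan θᵢ.
Layer 1: θ = 17.60°; offset = 26.7·tan 17.60° = 8.470 m.
Layer 2: sin θ = 775·sin 17.6°/416 = 0.5633, θ = 34.28°; offset = 4.4·tan 34.28° = 3.000 m.
Summing the layer offsets gives 11.470 m.

11.5 m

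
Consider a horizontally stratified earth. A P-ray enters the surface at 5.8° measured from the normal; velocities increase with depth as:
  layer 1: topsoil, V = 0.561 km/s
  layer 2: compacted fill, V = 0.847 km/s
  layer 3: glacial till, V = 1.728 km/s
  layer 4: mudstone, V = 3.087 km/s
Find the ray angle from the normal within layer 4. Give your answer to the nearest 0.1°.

Snell's law across each interface conserves sin θ / V, so sin θ_4 = V_4·sin θ₁/V₁.
sin θ_4 = 3.087 × sin 5.8° / 0.561 = 0.5561.
θ_4 = arcsin 0.5561 = 33.79°.

33.8°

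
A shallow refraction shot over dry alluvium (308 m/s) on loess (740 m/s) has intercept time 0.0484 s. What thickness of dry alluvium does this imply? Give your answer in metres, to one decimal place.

8.2 m

h = tᵢ·V₁·V₂ / (2·√(V₂²−V₁²)).
√(V₂²−V₁²) = √(740² − 308²) = 672.9 m/s.
h = 0.0484 s × 308 × 740 / (2 × 672.9) = 8.20 m.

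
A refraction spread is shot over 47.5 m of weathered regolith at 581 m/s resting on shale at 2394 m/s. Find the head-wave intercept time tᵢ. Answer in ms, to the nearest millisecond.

159 ms

tᵢ = 2h·√(V₂²−V₁²)/(V₁V₂).
√(V₂²−V₁²) = √(2394²−581²) = 2322.4 m/s.
tᵢ = 2·47.5·2322.4/(581·2394) = 0.15862 s.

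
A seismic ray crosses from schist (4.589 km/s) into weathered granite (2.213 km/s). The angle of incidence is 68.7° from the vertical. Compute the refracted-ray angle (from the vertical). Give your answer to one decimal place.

Snell's law: sin θ₂ = (V₂/V₁)·sin θ₁ = (2.213/4.589)·sin 68.7° = 0.4493.
θ₂ = sin⁻¹(0.4493) = 26.70° (from vertical).

26.7°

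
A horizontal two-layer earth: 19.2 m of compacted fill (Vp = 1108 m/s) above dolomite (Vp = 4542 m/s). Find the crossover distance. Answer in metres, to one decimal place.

x_cross = 2h·√((V₂+V₁)/(V₂−V₁)).
(V₂+V₁)/(V₂−V₁) = (4542+1108)/(4542−1108) = 1.6453; √ = 1.2827.
x_cross = 2·19.2·1.2827 = 49.26 m.

49.3 m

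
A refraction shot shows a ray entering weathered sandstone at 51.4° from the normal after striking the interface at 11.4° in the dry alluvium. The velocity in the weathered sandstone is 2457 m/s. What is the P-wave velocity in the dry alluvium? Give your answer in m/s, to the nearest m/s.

621 m/s

sin 11.4° = 0.1977; sin 51.4° = 0.7815.
V₁ = V₂·(sin θ₁/sin θ₂) = 2457·(0.1977/0.7815) = 621.41 m/s.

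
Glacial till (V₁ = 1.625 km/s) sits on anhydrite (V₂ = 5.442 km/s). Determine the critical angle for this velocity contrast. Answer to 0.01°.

Critical incidence: sin θ_c = V₁/V₂ = 1.625/5.442 = 0.2986.
θ_c = arcsin 0.2986 = 17.37°.

17.37°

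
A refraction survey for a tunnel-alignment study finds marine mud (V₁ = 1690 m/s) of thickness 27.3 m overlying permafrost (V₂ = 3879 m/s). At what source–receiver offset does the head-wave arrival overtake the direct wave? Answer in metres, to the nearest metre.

x_cross = 2h·√((V₂+V₁)/(V₂−V₁)).
(V₂+V₁)/(V₂−V₁) = (3879+1690)/(3879−1690) = 2.5441; √ = 1.5950.
x_cross = 2·27.3·1.5950 = 87.09 m.

87 m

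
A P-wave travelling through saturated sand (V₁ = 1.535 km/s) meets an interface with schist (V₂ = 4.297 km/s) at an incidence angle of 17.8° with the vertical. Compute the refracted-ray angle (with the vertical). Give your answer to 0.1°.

58.8°

sin θ₁/V₁ = sin θ₂/V₂ ⇒ sin θ₂ = 4.297·sin 17.8°/1.535 = 4.297·0.3057/1.535 = 0.8557.
θ₂ = sin⁻¹(0.8557) = 58.84° (from vertical).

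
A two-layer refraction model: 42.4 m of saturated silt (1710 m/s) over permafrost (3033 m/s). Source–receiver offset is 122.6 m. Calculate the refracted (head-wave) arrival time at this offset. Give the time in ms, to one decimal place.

θ_c = arcsin(V₁/V₂) = arcsin(1710/3033) = 34.32°, cos θ_c = 0.8259.
Intercept time tᵢ = 2h cos θ_c / V₁ = 2·42.4·0.8259/1710 = 0.04096 s.
t = x/V₂ + tᵢ = 122.6/3033 + 0.04096 = 0.08138 s.

81.4 ms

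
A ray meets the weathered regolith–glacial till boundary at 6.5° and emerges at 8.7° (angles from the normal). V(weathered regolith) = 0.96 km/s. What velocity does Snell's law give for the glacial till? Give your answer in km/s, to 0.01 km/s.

sin 6.5° = 0.1132; sin 8.7° = 0.1513.
V₂ = V₁·(sin θ₂/sin θ₁) = 0.96·(0.1513/0.1132) = 1.28 km/s.

1.28 km/s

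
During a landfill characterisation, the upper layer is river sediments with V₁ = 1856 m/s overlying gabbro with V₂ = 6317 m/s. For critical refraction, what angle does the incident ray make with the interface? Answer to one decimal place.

Critical incidence: sin θ_c = V₁/V₂ = 1856/6317 = 0.2938.
θ_c = arcsin 0.2938 = 17.09°.
Measured from the interface: 90° − 17.09° = 72.91°.

72.9°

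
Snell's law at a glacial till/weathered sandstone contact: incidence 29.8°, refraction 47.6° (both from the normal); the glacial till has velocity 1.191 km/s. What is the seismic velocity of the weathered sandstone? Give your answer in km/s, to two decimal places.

1.77 km/s

Snell's law: sin 29.8°/V₁ = sin 47.6°/V₂.
V₂ = V₁·sin 47.6°/sin 29.8° = 1.191 × 1.4859 = 1.77 km/s.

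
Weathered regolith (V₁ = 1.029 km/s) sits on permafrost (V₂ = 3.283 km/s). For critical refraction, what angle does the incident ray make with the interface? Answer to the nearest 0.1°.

At critical incidence the refracted ray runs along the interface (θ₂ = 90°), so sin θ_c = V₁/V₂.
θ_c = arcsin(1.029/3.283) = arcsin 0.3134 = 18.27°.
Measured from the interface: 90° − 18.27° = 71.73°.

71.7°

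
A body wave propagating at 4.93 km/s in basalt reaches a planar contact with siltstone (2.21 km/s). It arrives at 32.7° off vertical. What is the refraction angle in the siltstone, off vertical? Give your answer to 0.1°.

Snell's law: sin θ₂ = (V₂/V₁)·sin θ₁ = (2.21/4.93)·sin 32.7° = 0.2422.
θ₂ = arcsin 0.2422 = 14.02° from the normal.

14.0°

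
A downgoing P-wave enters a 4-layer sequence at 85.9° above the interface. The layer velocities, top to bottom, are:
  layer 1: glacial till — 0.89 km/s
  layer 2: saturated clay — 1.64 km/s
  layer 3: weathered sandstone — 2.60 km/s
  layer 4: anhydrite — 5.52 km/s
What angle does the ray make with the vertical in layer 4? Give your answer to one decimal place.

From the normal: θ₁ = 90° − 85.9° = 4.1°.
Ray parameter p = sin 4.1° / 0.89 = 8.0334e-02 s/km.
sin θ_4 = p·V_4 = 8.0334e-02 × 5.52 = 0.4434.
θ_4 = 26.32° from the vertical.

26.3°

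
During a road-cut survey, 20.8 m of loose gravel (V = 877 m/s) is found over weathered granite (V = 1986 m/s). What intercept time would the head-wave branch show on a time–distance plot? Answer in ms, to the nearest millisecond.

43 ms

tᵢ = 2h·√(V₂²−V₁²)/(V₁V₂).
√(V₂²−V₁²) = √(1986²−877²) = 1781.9 m/s.
tᵢ = 2·20.8·1781.9/(877·1986) = 0.04256 s.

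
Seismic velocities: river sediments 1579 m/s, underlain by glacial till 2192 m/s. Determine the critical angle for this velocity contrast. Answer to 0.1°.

46.1°

Critical incidence: sin θ_c = V₁/V₂ = 1579/2192 = 0.7203.
θ_c = arcsin 0.7203 = 46.08°.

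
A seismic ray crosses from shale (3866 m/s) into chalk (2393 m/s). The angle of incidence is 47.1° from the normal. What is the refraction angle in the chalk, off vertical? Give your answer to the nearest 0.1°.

27.0°

sin θ₁/V₁ = sin θ₂/V₂ ⇒ sin θ₂ = 2393·sin 47.1°/3866 = 2393·0.7325/3866 = 0.4534.
θ₂ = arcsin 0.4534 = 26.96° from the normal.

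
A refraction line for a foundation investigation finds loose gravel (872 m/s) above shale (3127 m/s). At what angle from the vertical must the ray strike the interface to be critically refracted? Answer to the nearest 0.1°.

At critical incidence the refracted ray runs along the interface (θ₂ = 90°), so sin θ_c = V₁/V₂.
θ_c = arcsin(872/3127) = arcsin 0.2789 = 16.19°.

16.2°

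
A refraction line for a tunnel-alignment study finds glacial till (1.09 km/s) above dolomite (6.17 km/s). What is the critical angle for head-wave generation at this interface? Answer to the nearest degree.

At critical incidence the refracted ray runs along the interface (θ₂ = 90°), so sin θ_c = V₁/V₂.
θ_c = arcsin(1.09/6.17) = arcsin 0.1767 = 10.18°.

10°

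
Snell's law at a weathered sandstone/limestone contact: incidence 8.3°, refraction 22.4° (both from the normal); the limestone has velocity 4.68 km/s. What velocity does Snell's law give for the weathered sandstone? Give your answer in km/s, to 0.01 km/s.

1.77 km/s

Snell's law: sin 8.3°/V₁ = sin 22.4°/V₂.
V₁ = V₂·sin 8.3°/sin 22.4° = 4.68 × 0.3788 = 1.77 km/s.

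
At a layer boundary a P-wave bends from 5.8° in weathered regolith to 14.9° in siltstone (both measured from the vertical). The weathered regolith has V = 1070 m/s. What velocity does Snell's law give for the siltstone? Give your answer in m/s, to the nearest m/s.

2723 m/s

sin 5.8° = 0.1011; sin 14.9° = 0.2571.
V₂ = V₁·(sin θ₂/sin θ₁) = 1070·(0.2571/0.1011) = 2722.56 m/s.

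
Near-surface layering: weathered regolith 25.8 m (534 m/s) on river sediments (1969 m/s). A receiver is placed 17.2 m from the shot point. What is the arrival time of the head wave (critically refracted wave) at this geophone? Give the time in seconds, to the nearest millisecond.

0.102 s

θ_c = arcsin(V₁/V₂) = arcsin(534/1969) = 15.74°, cos θ_c = 0.9625.
Intercept time tᵢ = 2h cos θ_c / V₁ = 2·25.8·0.9625/534 = 0.09301 s.
t = x/V₂ + tᵢ = 17.2/1969 + 0.09301 = 0.10174 s.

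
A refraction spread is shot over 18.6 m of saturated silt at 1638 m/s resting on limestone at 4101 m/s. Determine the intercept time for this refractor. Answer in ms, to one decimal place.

θ_c = arcsin(V₁/V₂) = arcsin(1638/4101) = 23.54°; cos θ_c = 0.9168.
tᵢ = 2h·cos θ_c / V₁ = 2·18.6·0.9168 / 1638 = 0.02082 s.

20.8 ms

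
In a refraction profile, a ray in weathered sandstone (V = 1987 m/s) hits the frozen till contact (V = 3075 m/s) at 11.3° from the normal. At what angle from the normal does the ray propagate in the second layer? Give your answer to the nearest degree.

Snell's law: sin θ₂ = (V₂/V₁)·sin θ₁ = (3075/1987)·sin 11.3° = 0.3032.
θ₂ = sin⁻¹(0.3032) = 17.65° (from vertical).

18°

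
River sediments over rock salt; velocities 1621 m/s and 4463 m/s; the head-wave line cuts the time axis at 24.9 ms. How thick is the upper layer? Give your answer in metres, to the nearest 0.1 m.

21.7 m

θ_c = arcsin(1621/4463) = 21.30°; cos θ_c = 0.9317.
tᵢ = 2h cos θ_c/V₁ ⇒ h = tᵢ·V₁/(2 cos θ_c) = 0.0249·1621/(2·0.9317) = 21.66 m.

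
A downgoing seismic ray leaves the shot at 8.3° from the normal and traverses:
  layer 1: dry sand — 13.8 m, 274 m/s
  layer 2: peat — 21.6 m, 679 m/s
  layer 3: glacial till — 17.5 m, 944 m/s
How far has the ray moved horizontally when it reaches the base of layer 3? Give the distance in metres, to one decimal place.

20.3 m

Apply Snell's law at each interface; in layer i the horizontal offset is hᵢ·tan θᵢ.
Layer 1: θ = 8.30°; offset = 13.8·tan 8.30° = 2.013 m.
Layer 2: sin θ = 679·sin 8.3°/274 = 0.3577, θ = 20.96°; offset = 21.6·tan 20.96° = 8.275 m.
Layer 3: sin θ = 944·sin 8.3°/274 = 0.4973, θ = 29.82°; offset = 17.5·tan 29.82° = 10.032 m.
Σ offsets = 20.320 m.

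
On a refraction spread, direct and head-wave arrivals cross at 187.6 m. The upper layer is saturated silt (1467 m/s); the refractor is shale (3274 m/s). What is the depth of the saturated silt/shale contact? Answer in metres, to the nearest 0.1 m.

57.9 m

h = (x_cross/2)·√((V₂−V₁)/(V₂+V₁)).
(V₂−V₁)/(V₂+V₁) = (3274−1467)/(3274+1467) = 0.3811; √ = 0.6174.
h = (187.6/2)·0.6174 = 57.91 m.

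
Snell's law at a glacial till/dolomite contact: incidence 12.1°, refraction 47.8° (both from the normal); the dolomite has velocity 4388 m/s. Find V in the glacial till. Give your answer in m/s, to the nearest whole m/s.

Snell's law: sin 12.1°/V₁ = sin 47.8°/V₂.
V₁ = V₂·sin 12.1°/sin 47.8° = 4388 × 0.2830 = 1241.63 m/s.

1242 m/s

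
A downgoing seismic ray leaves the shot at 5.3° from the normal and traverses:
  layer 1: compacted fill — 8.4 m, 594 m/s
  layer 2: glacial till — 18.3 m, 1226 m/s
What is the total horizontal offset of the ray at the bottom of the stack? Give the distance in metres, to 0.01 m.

4.33 m

Ray parameter p = sin 5.3° / 594 m/s = 1.5551e-04 s/m.
Layer 1: θ = 5.30°; offset = 8.4·tan 5.30° = 0.7792 m.
Layer 2: sin θ = p·1226 = 0.1907 → θ = 10.99°; offset = 18.3·tan 10.99° = 3.5541 m.
Summing the layer offsets gives 4.3333 m.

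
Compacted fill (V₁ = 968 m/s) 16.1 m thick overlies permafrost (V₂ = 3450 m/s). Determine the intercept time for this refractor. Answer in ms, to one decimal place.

tᵢ = 2h·√(V₂²−V₁²)/(V₁V₂).
√(V₂²−V₁²) = √(3450²−968²) = 3311.4 m/s.
tᵢ = 2·16.1·3311.4/(968·3450) = 0.03193 s.

31.9 ms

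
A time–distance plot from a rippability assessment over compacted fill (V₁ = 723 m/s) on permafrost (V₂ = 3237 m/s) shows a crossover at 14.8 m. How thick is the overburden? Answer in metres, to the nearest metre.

6 m

h = (x_cross/2)·√((V₂−V₁)/(V₂+V₁)).
(V₂−V₁)/(V₂+V₁) = (3237−723)/(3237+723) = 0.6348; √ = 0.7968.
h = (14.8/2)·0.7968 = 5.90 m.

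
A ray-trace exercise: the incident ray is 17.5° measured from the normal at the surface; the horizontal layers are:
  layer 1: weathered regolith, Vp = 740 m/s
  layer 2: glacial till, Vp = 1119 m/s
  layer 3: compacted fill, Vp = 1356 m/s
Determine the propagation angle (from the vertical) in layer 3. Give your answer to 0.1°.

Ray parameter p = sin 17.5° / 740 = 4.0636e-04 s/m.
sin θ_3 = p·V_3 = 4.0636e-04 × 1356 = 0.5510.
θ_3 = 33.44° from the vertical.

33.4°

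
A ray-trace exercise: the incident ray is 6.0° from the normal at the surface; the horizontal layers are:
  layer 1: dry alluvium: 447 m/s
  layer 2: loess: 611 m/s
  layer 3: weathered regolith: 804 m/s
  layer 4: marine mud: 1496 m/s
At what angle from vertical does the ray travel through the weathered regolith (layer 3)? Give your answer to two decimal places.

Ray parameter p = sin 6.0° / 447 = 2.3384e-04 s/m.
sin θ_3 = p·V_3 = 2.3384e-04 × 804 = 0.1880.
θ_3 = arcsin 0.1880 = 10.84°.

10.84°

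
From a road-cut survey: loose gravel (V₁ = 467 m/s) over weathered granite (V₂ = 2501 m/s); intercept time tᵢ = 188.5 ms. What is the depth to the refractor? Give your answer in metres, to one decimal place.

h = tᵢ·V₁·V₂ / (2·√(V₂²−V₁²)).
√(V₂²−V₁²) = √(2501² − 467²) = 2457.0 m/s.
h = 0.1885 s × 467 × 2501 / (2 × 2457.0) = 44.80 m.

44.8 m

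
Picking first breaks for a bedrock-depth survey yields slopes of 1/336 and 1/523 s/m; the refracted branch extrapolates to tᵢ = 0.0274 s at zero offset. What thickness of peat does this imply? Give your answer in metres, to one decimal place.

6.0 m

θ_c = arcsin(336/523) = 39.97°; cos θ_c = 0.7663.
tᵢ = 2h cos θ_c/V₁ ⇒ h = tᵢ·V₁/(2 cos θ_c) = 0.0274·336/(2·0.7663) = 6.01 m.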